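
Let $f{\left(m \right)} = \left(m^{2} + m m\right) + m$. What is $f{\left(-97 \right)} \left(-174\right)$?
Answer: $-3257454$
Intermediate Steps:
$f{\left(m \right)} = m + 2 m^{2}$ ($f{\left(m \right)} = \left(m^{2} + m^{2}\right) + m = 2 m^{2} + m = m + 2 m^{2}$)
$f{\left(-97 \right)} \left(-174\right) = - 97 \left(1 + 2 \left(-97\right)\right) \left(-174\right) = - 97 \left(1 - 194\right) \left(-174\right) = \left(-97\right) \left(-193\right) \left(-174\right) = 18721 \left(-174\right) = -3257454$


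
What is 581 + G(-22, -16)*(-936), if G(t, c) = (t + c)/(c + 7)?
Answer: -3371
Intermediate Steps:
G(t, c) = (c + t)/(7 + c)
581 + G(-22, -16)*(-936) = 581 + ((-16 - 22)/(7 - 16))*(-936) = 581 + (-38/(-9))*(-936) = 581 - ⅑*(-38)*(-936) = 581 + (38/9)*(-936) = 581 - 3952 = -3371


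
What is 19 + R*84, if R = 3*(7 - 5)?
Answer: 523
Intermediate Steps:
R = 6 (R = 3*2 = 6)
19 + R*84 = 19 + 6*84 = 19 + 504 = 523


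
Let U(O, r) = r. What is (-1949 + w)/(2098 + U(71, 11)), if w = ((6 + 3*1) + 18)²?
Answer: -1220/2109 ≈ -0.57847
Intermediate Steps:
w = 729 (w = ((6 + 3) + 18)² = (9 + 18)² = 27² = 729)
(-1949 + w)/(2098 + U(71, 11)) = (-1949 + 729)/(2098 + 11) = -1220/2109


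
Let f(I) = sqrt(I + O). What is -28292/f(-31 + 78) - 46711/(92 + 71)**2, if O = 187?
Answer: -46711/26569 - 14146*sqrt(26)/39 ≈ -1851.3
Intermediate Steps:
f(I) = sqrt(187 + I) (f(I) = sqrt(I + 187) = sqrt(187 + I))
-28292/f(-31 + 78) - 46711/(92 + 71)**2 = -28292/sqrt(187 + (-31 + 78)) - 46711/(92 + 71)**2 = -28292/sqrt(187 + 47) - 46711/(163**2) = -28292*sqrt(26)/78 - 46711/26569 = -28292*sqrt(26)/78 - 46711*1/26569 = -14146*sqrt(26)/39 - 46711/26569 = -46711/26569 - 14146*sqrt(26)/39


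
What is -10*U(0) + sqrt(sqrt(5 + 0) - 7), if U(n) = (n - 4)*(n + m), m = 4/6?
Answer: 80/3 + sqrt(-7 + sqrt(5)) ≈ 26.667 + 2.1826*I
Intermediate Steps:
m = 2/3 (m = 4*(1/6) = 2/3 ≈ 0.66667)
U(n) = (-4 + n)*(2/3 + n) (U(n) = (n - 4)*(n + 2/3) = (-4 + n)*(2/3 + n))
-10*U(0) + sqrt(sqrt(5 + 0) - 7) = -10*(-8/3 + 0**2 - 10/3*0) + sqrt(sqrt(5 + 0) - 7) = -10*(-8/3 + 0 + 0) + sqrt(sqrt(5) - 7) = -10*(-8/3) + sqrt(-7 + sqrt(5)) = 80/3 + sqrt(-7 + sqrt(5))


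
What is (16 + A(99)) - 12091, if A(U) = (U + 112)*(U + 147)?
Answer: 39831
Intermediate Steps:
A(U) = (112 + U)*(147 + U)
(16 + A(99)) - 12091 = (16 + (16464 + 99**2 + 259*99)) - 12091 = (16 + (16464 + 9801 + 25641)) - 12091 = (16 + 51906) - 12091 = 51922 - 12091 = 39831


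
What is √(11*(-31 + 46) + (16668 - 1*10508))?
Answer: 5*√253 ≈ 79.530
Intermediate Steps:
√(11*(-31 + 46) + (16668 - 1*10508)) = √(11*15 + (16668 - 10508)) = √(165 + 6160) = √6325 = 5*√253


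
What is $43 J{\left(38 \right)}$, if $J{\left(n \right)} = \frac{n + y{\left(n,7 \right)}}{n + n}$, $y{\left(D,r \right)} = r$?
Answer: $\frac{1935}{76} \approx 25.461$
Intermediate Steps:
$J{\left(n \right)} = \frac{7 + n}{2 n}$ ($J{\left(n \right)} = \frac{n + 7}{n + n} = \frac{7 + n}{2 n}$)
$43 J{\left(38 \right)} = 43 \frac{7 + 38}{2 \cdot 38} = 43 \cdot \frac{1}{2} \cdot \frac{1}{38} \cdot 45 = 43 \cdot \frac{45}{76} = \frac{1935}{76}$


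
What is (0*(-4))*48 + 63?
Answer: 63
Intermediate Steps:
(0*(-4))*48 + 63 = 0*48 + 63 = 0 + 63 = 63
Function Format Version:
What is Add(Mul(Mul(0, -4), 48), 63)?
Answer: 63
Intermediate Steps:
Add(Mul(Mul(0, -4), 48), 63) = Add(Mul(0, 48), 63) = Add(0, 63) = 63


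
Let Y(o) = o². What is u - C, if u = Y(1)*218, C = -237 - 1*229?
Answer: 684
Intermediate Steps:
C = -466 (C = -237 - 229 = -466)
u = 218 (u = 1²*218 = 1*218 = 218)
u - C = 218 - 1*(-466) = 218 + 466 = 684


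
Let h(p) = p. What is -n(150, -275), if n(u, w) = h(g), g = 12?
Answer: -12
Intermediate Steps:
n(u, w) = 12
-n(150, -275) = -1*12 = -12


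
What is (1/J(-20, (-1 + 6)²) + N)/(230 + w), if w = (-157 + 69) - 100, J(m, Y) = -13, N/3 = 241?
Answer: 4699/273 ≈ 17.212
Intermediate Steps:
N = 723 (N = 3*241 = 723)
w = -188 (w = -88 - 100 = -188)
(1/J(-20, (-1 + 6)²) + N)/(230 + w) = (1/(-13) + 723)/(230 - 188) = (-1/13 + 723)/42 = (9398/13)*(1/42) = 4699/273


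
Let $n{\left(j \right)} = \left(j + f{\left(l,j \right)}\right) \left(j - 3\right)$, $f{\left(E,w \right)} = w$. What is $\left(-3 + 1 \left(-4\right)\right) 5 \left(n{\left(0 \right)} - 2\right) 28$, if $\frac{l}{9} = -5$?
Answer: $1960$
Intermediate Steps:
$l = -45$ ($l = 9 \left(-5\right) = -45$)
$n{\left(j \right)} = 2 j \left(-3 + j\right)$ ($n{\left(j \right)} = \left(j + j\right) \left(j - 3\right) = 2 j \left(-3 + j\right)$)
$\left(-3 + 1 \left(-4\right)\right) 5 \left(n{\left(0 \right)} - 2\right) 28 = \left(-3 + 1 \left(-4\right)\right) 5 \left(2 \cdot 0 \left(-3 + 0\right) - 2\right) 28 = \left(-3 - 4\right) 5 \left(2 \cdot 0 \left(-3\right) - 2\right) 28 = - 7 \cdot 5 \left(0 - 2\right) 28 = - 7 \cdot 5 \left(-2\right) 28 = \left(-7\right) \left(-10\right) 28 = 70 \cdot 28 = 1960$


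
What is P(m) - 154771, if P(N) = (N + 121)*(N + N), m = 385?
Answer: 234849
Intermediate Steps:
P(N) = 2*N*(121 + N) (P(N) = (121 + N)*(2*N) = 2*N*(121 + N))
P(m) - 154771 = 2*385*(121 + 385) - 154771 = 2*385*506 - 154771 = 389620 - 154771 = 234849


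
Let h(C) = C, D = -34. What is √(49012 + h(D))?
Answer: 3*√5442 ≈ 221.31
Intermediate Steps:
√(49012 + h(D)) = √(49012 - 34) = √48978 = 3*√5442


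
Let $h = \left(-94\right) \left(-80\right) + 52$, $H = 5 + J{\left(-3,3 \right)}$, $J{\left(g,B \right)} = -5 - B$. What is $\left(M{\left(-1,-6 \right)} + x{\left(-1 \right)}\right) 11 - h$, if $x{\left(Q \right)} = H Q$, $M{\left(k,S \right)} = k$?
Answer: $-7550$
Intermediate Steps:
$H = -3$ ($H = 5 - 8 = -3$)
$x{\left(Q \right)} = - 3 Q$
$h = 7572$ ($h = 7520 + 52 = 7572$)
$\left(M{\left(-1,-6 \right)} + x{\left(-1 \right)}\right) 11 - h = \left(-1 - -3\right) 11 - 7572 = \left(-1 + 3\right) 11 - 7572 = 2 \cdot 11 - 7572 = 22 - 7572 = -7550$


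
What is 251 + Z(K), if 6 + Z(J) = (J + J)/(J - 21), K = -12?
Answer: 2703/11 ≈ 245.73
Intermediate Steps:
Z(J) = -6 + 2*J/(-21 + J) (Z(J) = -6 + (J + J)/(J - 21) = -6 + (2*J)/(-21 + J) = -6 + 2*J/(-21 + J))
251 + Z(K) = 251 + 2*(63 - 2*(-12))/(-21 - 12) = 251 + 2*(63 + 24)/(-33) = 251 + 2*(-1/33)*87 = 251 - 58/11 = 2703/11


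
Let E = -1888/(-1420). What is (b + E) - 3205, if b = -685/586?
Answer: -666702733/208030 ≈ -3204.8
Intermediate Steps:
E = 472/355 (E = -1888*(-1/1420) = 472/355 ≈ 1.3296)
b = -685/586 (b = -685*1/586 = -685/586 ≈ -1.1689)
(b + E) - 3205 = (-685/586 + 472/355) - 3205 = 33417/208030 - 3205 = -666702733/208030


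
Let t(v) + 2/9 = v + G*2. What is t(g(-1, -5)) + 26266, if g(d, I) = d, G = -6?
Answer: 236275/9 ≈ 26253.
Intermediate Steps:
t(v) = -110/9 + v (t(v) = -2/9 + (v - 6*2) = -2/9 + (v - 12) = -2/9 + (-12 + v) = -110/9 + v)
t(g(-1, -5)) + 26266 = (-110/9 - 1) + 26266 = -119/9 + 26266 = 236275/9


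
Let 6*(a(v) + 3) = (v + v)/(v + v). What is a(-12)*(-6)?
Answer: 17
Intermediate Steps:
a(v) = -17/6 (a(v) = -3 + ((v + v)/(v + v))/6 = -3 + ((2*v)/((2*v)))/6 = -3 + ((2*v)*(1/(2*v)))/6 = -3 + (⅙)*1 = -3 + ⅙ = -17/6)
a(-12)*(-6) = -17/6*(-6) = 17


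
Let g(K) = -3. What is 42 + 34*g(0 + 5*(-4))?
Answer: -60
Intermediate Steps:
42 + 34*g(0 + 5*(-4)) = 42 + 34*(-3) = 42 - 102 = -60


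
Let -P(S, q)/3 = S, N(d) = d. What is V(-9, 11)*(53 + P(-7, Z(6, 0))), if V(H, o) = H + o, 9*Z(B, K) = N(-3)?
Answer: 148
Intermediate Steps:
Z(B, K) = -⅓ (Z(B, K) = (⅑)*(-3) = -⅓)
P(S, q) = -3*S
V(-9, 11)*(53 + P(-7, Z(6, 0))) = (-9 + 11)*(53 - 3*(-7)) = 2*(53 + 21) = 2*74 = 148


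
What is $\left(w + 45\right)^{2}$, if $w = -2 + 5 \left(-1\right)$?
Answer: $1444$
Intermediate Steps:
$w = -7$ ($w = -2 - 5 = -7$)
$\left(w + 45\right)^{2} = \left(-7 + 45\right)^{2} = 38^{2} = 1444$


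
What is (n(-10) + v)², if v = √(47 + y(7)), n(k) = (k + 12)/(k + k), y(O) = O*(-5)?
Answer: 1201/100 - 2*√3/5 ≈ 11.317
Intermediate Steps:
y(O) = -5*O
n(k) = (12 + k)/(2*k) (n(k) = (12 + k)/((2*k)) = (12 + k)*(1/(2*k)) = (12 + k)/(2*k))
v = 2*√3 (v = √(47 - 5*7) = √(47 - 35) = √12 = 2*√3 ≈ 3.4641)
(n(-10) + v)² = ((½)*(12 - 10)/(-10) + 2*√3)² = ((½)*(-⅒)*2 + 2*√3)² = (-⅒ + 2*√3)²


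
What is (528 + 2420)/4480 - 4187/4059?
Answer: -1697957/4546080 ≈ -0.37350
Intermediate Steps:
(528 + 2420)/4480 - 4187/4059 = 2948*(1/4480) - 4187*1/4059 = 737/1120 - 4187/4059 = -1697957/4546080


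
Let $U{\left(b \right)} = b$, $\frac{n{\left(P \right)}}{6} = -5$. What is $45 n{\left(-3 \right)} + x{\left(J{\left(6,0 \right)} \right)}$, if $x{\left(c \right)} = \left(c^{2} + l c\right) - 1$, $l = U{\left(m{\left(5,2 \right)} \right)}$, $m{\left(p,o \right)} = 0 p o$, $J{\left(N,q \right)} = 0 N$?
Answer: $-1351$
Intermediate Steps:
$n{\left(P \right)} = -30$ ($n{\left(P \right)} = 6 \left(-5\right) = -30$)
$J{\left(N,q \right)} = 0$
$m{\left(p,o \right)} = 0$ ($m{\left(p,o \right)} = 0 o = 0$)
$l = 0$
$x{\left(c \right)} = -1 + c^{2}$ ($x{\left(c \right)} = \left(c^{2} + 0 c\right) - 1 = \left(c^{2} + 0\right) - 1 = c^{2} - 1 = -1 + c^{2}$)
$45 n{\left(-3 \right)} + x{\left(J{\left(6,0 \right)} \right)} = 45 \left(-30\right) - \left(1 - 0^{2}\right) = -1350 + \left(-1 + 0\right) = -1350 - 1 = -1351$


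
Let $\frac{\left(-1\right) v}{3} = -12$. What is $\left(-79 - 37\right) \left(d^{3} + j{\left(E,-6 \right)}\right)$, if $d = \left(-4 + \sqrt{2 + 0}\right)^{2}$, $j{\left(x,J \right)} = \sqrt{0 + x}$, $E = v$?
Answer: $-1479000 + 1020800 \sqrt{2} \approx -35371.0$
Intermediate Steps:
$v = 36$ ($v = \left(-3\right) \left(-12\right) = 36$)
$E = 36$
$j{\left(x,J \right)} = \sqrt{x}$
$d = \left(-4 + \sqrt{2}\right)^{2} \approx 6.6863$
$\left(-79 - 37\right) \left(d^{3} + j{\left(E,-6 \right)}\right) = \left(-79 - 37\right) \left(\left(\left(4 - \sqrt{2}\right)^{2}\right)^{3} + \sqrt{36}\right) = \left(-79 - 37\right) \left(\left(4 - \sqrt{2}\right)^{6} + 6\right) = - 116 \left(6 + \left(4 - \sqrt{2}\right)^{6}\right) = -696 - 116 \left(4 - \sqrt{2}\right)^{6}$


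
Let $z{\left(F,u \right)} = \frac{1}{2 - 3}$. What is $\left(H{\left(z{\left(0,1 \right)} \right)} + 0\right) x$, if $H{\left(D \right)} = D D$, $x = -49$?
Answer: $-49$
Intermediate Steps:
$z{\left(F,u \right)} = -1$ ($z{\left(F,u \right)} = \frac{1}{-1} = -1$)
$H{\left(D \right)} = D^{2}$
$\left(H{\left(z{\left(0,1 \right)} \right)} + 0\right) x = \left(\left(-1\right)^{2} + 0\right) \left(-49\right) = \left(1 + 0\right) \left(-49\right) = 1 \left(-49\right) = -49$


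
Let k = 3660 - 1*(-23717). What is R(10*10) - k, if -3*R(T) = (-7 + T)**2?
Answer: -30260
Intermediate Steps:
k = 27377 (k = 3660 + 23717 = 27377)
R(T) = -(-7 + T)**2/3
R(10*10) - k = -(-7 + 10*10)**2/3 - 1*27377 = -(-7 + 100)**2/3 - 27377 = -1/3*93**2 - 27377 = -1/3*8649 - 27377 = -2883 - 27377 = -30260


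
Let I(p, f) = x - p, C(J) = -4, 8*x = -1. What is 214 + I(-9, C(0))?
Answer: 1783/8 ≈ 222.88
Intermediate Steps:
x = -⅛ (x = (⅛)*(-1) = -⅛ ≈ -0.12500)
I(p, f) = -⅛ - p
214 + I(-9, C(0)) = 214 + (-⅛ - 1*(-9)) = 214 + (-⅛ + 9) = 214 + 71/8 = 1783/8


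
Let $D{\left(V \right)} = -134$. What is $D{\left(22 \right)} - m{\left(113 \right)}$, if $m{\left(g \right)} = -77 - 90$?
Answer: $33$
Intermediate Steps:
$m{\left(g \right)} = -167$
$D{\left(22 \right)} - m{\left(113 \right)} = -134 - -167 = -134 + 167 = 33$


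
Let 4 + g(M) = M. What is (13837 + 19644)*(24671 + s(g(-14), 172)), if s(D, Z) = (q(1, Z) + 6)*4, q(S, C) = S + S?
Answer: 827081143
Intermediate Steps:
q(S, C) = 2*S
g(M) = -4 + M
s(D, Z) = 32 (s(D, Z) = (2*1 + 6)*4 = (2 + 6)*4 = 8*4 = 32)
(13837 + 19644)*(24671 + s(g(-14), 172)) = (13837 + 19644)*(24671 + 32) = 33481*24703 = 827081143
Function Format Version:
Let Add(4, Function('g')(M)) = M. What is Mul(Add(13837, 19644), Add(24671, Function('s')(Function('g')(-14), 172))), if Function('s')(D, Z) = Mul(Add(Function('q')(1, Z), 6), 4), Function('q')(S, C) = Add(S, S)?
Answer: 827081143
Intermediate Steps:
Function('q')(S, C) = Mul(2, S)
Function('g')(M) = Add(-4, M)
Function('s')(D, Z) = 32 (Function('s')(D, Z) = Mul(Add(Mul(2, 1), 6), 4) = Mul(Add(2, 6), 4) = Mul(8, 4) = 32)
Mul(Add(13837, 19644), Add(24671, Function('s')(Function('g')(-14), 172))) = Mul(Add(13837, 19644), Add(24671, 32)) = Mul(33481, 24703) = 827081143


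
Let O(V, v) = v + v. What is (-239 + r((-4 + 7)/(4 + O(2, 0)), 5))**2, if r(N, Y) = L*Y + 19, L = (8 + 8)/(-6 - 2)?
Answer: 52900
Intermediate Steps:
L = -2 (L = 16/(-8) = 16*(-1/8) = -2)
O(V, v) = 2*v
r(N, Y) = 19 - 2*Y (r(N, Y) = -2*Y + 19 = 19 - 2*Y)
(-239 + r((-4 + 7)/(4 + O(2, 0)), 5))**2 = (-239 + (19 - 2*5))**2 = (-239 + (19 - 10))**2 = (-239 + 9)**2 = (-230)**2 = 52900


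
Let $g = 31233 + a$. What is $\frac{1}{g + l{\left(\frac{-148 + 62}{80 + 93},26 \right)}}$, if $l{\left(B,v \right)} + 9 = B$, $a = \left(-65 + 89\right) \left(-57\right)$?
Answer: $\frac{173}{5165002} \approx 3.3495 \cdot 10^{-5}$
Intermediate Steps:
$a = -1368$ ($a = 24 \left(-57\right) = -1368$)
$l{\left(B,v \right)} = -9 + B$
$g = 29865$ ($g = 31233 - 1368 = 29865$)
$\frac{1}{g + l{\left(\frac{-148 + 62}{80 + 93},26 \right)}} = \frac{1}{29865 - \left(9 - \frac{-148 + 62}{80 + 93}\right)} = \frac{1}{29865 - \left(9 + \frac{86}{173}\right)} = \frac{1}{29865 - \frac{1643}{173}} = \frac{1}{\frac{5165002}{173}} = \frac{173}{5165002}$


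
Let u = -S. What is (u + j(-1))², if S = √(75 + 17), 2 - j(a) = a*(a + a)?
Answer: 92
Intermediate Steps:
j(a) = 2 - 2*a² (j(a) = 2 - a*(a + a) = 2 - a*2*a = 2 - 2*a²)
S = 2*√23 (S = √92 = 2*√23 ≈ 9.5917)
u = -2*√23 ≈ -9.5917
(u + j(-1))² = (-2*√23 + (2 - 2*(-1)²))² = (-2*√23 + (2 - 2*1))² = (-2*√23 + (2 - 2))² = (-2*√23 + 0)² = (-2*√23)² = 92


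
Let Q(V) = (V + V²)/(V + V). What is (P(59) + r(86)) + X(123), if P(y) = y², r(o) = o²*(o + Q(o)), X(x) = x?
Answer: 961386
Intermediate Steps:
Q(V) = (V + V²)/(2*V) (Q(V) = (V + V²)/((2*V)) = (V + V²)*(1/(2*V)) = (V + V²)/(2*V))
r(o) = o²*(½ + 3*o/2) (r(o) = o²*(o + (½ + o/2)) = o²*(½ + 3*o/2))
(P(59) + r(86)) + X(123) = (59² + (½)*86²*(1 + 3*86)) + 123 = (3481 + (½)*7396*(1 + 258)) + 123 = (3481 + (½)*7396*259) + 123 = (3481 + 957782) + 123 = 961263 + 123 = 961386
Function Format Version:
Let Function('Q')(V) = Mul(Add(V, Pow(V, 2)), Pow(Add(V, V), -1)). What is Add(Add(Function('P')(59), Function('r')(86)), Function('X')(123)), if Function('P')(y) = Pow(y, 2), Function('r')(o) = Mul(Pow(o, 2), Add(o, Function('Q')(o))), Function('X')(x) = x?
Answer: 961386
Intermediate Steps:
Function('Q')(V) = Mul(Rational(1, 2), Pow(V, -1), Add(V, Pow(V, 2))) (Function('Q')(V) = Mul(Add(V, Pow(V, 2)), Pow(Mul(2, V), -1)) = Mul(Add(V, Pow(V, 2)), Mul(Rational(1, 2), Pow(V, -1))) = Mul(Rational(1, 2), Pow(V, -1), Add(V, Pow(V, 2))))
Function('r')(o) = Mul(Pow(o, 2), Add(Rational(1, 2), Mul(Rational(3, 2), o))) (Function('r')(o) = Mul(Pow(o, 2), Add(o, Add(Rational(1, 2), Mul(Rational(1, 2), o)))) = Mul(Pow(o, 2), Add(Rational(1, 2), Mul(Rational(3, 2), o))))
Add(Add(Function('P')(59), Function('r')(86)), Function('X')(123)) = Add(Add(Pow(59, 2), Mul(Rational(1, 2), Pow(86, 2), Add(1, Mul(3, 86)))), 123) = Add(Add(3481, Mul(Rational(1, 2), 7396, Add(1, 258))), 123) = Add(Add(3481, Mul(Rational(1, 2), 7396, 259)), 123) = Add(Add(3481, 957782), 123) = Add(961263, 123) = 961386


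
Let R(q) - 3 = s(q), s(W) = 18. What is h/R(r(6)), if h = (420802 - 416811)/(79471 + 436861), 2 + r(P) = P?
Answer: 3991/10842972 ≈ 0.00036807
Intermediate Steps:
r(P) = -2 + P
R(q) = 21 (R(q) = 3 + 18 = 21)
h = 3991/516332 ≈ 0.0077295
h/R(r(6)) = (3991/516332)/21 = (3991/516332)*(1/21) = 3991/10842972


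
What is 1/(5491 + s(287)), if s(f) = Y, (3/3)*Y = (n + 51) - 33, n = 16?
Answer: 1/5525 ≈ 0.00018100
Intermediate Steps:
Y = 34 (Y = (16 + 51) - 33 = 67 - 33 = 34)
s(f) = 34
1/(5491 + s(287)) = 1/(5491 + 34) = 1/5525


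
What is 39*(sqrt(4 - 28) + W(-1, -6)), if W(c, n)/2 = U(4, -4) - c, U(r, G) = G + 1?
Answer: -156 + 78*I*sqrt(6) ≈ -156.0 + 191.06*I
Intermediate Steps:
U(r, G) = 1 + G
W(c, n) = -6 - 2*c (W(c, n) = 2*((1 - 4) - c) = 2*(-3 - c) = -6 - 2*c)
39*(sqrt(4 - 28) + W(-1, -6)) = 39*(sqrt(4 - 28) + (-6 - 2*(-1))) = 39*(sqrt(-24) + (-6 + 2)) = 39*(2*I*sqrt(6) - 4) = 39*(-4 + 2*I*sqrt(6)) = -156 + 78*I*sqrt(6)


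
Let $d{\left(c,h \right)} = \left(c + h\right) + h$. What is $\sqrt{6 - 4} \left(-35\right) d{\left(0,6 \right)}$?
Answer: $- 420 \sqrt{2} \approx -593.97$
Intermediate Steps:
$d{\left(c,h \right)} = c + 2 h$
$\sqrt{6 - 4} \left(-35\right) d{\left(0,6 \right)} = \sqrt{6 - 4} \left(-35\right) \left(0 + 2 \cdot 6\right) = \sqrt{2} \left(-35\right) \left(0 + 12\right) = - 35 \sqrt{2} \cdot 12 = - 420 \sqrt{2}$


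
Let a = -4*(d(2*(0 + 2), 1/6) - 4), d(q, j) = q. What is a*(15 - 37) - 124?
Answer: -124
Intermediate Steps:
a = 0 (a = -4*(2*(0 + 2) - 4) = -4*(2*2 - 4) = -4*(4 - 4) = -4*0 = 0)
a*(15 - 37) - 124 = 0*(15 - 37) - 124 = 0*(-22) - 124 = 0 - 124 = -124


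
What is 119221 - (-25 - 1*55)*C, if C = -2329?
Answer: -67099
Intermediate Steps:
119221 - (-25 - 1*55)*C = 119221 - (-25 - 1*55)*(-2329) = 119221 - (-25 - 55)*(-2329) = 119221 - (-80)*(-2329) = 119221 - 1*186320 = 119221 - 186320 = -67099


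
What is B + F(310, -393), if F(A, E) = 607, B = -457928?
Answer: -457321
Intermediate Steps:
B + F(310, -393) = -457928 + 607 = -457321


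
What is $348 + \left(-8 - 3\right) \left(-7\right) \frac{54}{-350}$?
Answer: $\frac{8403}{25} \approx 336.12$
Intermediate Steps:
$348 + \left(-8 - 3\right) \left(-7\right) \frac{54}{-350} = 348 + \left(-11\right) \left(-7\right) 54 \left(- \frac{1}{350}\right) = 348 + 77 \left(- \frac{27}{175}\right) = 348 - \frac{297}{25} = \frac{8403}{25}$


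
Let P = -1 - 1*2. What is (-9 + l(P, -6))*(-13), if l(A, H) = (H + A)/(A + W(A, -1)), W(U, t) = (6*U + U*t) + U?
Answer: 780/7 ≈ 111.43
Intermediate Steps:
W(U, t) = 7*U + U*t
P = -3 (P = -1 - 2 = -3)
l(A, H) = (A + H)/(7*A) (l(A, H) = (H + A)/(A + A*(7 - 1)) = (A + H)/(A + A*6) = (A + H)/(A + 6*A) = (A + H)/((7*A)) = (A + H)*(1/(7*A)) = (A + H)/(7*A))
(-9 + l(P, -6))*(-13) = (-9 + (⅐)*(-3 - 6)/(-3))*(-13) = (-9 + (⅐)*(-⅓)*(-9))*(-13) = (-9 + 3/7)*(-13) = -60/7*(-13) = 780/7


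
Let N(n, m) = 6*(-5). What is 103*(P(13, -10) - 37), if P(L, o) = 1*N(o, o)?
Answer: -6901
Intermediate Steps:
N(n, m) = -30
P(L, o) = -30 (P(L, o) = 1*(-30) = -30)
103*(P(13, -10) - 37) = 103*(-30 - 37) = 103*(-67) = -6901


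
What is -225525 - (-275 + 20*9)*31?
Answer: -222580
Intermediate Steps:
-225525 - (-275 + 20*9)*31 = -225525 - (-275 + 180)*31 = -225525 - (-95)*31 = -225525 - 1*(-2945) = -225525 + 2945 = -222580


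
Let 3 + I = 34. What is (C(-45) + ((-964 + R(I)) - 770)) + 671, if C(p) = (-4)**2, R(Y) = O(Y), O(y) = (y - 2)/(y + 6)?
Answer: -38710/37 ≈ -1046.2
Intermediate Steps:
O(y) = (-2 + y)/(6 + y)
I = 31 (I = -3 + 34 = 31)
R(Y) = (-2 + Y)/(6 + Y)
C(p) = 16
(C(-45) + ((-964 + R(I)) - 770)) + 671 = (16 + ((-964 + (-2 + 31)/(6 + 31)) - 770)) + 671 = (16 + ((-964 + 29/37) - 770)) + 671 = (16 + (-35639/37 - 770)) + 671 = (16 - 64129/37) + 671 = -63537/37 + 671 = -38710/37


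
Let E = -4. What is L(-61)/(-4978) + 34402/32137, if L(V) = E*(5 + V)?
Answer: 82027234/79988993 ≈ 1.0255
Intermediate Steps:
L(V) = -20 - 4*V (L(V) = -4*(5 + V) = -20 - 4*V)
L(-61)/(-4978) + 34402/32137 = (-20 - 4*(-61))/(-4978) + 34402/32137 = (-20 + 244)*(-1/4978) + 34402*(1/32137) = 224*(-1/4978) + 34402/32137 = -112/2489 + 34402/32137 = 82027234/79988993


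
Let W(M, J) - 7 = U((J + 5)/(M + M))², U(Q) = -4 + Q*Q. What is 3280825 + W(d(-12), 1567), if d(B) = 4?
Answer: 23902044801/16 ≈ 1.4939e+9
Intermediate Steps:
U(Q) = -4 + Q²
W(M, J) = 7 + (-4 + (5 + J)²/(4*M²))² (W(M, J) = 7 + (-4 + ((J + 5)/(M + M))²)² = 7 + (-4 + ((5 + J)/((2*M)))²)² = 7 + (-4 + ((5 + J)*(1/(2*M)))²)² = 7 + (-4 + ((5 + J)/(2*M))²)² = 7 + (-4 + (5 + J)²/(4*M²))²)
3280825 + W(d(-12), 1567) = 3280825 + (7 + (1/16)*((5 + 1567)² - 16*4²)²/4⁴) = 3280825 + (7 + (1/16)*(1/256)*(1572² - 16*16)²) = 3280825 + (7 + (1/16)*(1/256)*(2471184 - 256)²) = 3280825 + (7 + (1/16)*(1/256)*2470928²) = 3280825 + (7 + (1/16)*(1/256)*6105485181184) = 3280825 + (7 + 23849551489/16) = 3280825 + 23849551601/16 = 23902044801/16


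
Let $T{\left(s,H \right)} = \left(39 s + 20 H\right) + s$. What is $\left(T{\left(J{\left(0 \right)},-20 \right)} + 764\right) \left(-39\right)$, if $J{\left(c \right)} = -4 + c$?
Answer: $-7956$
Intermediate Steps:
$T{\left(s,H \right)} = 20 H + 40 s$ ($T{\left(s,H \right)} = \left(20 H + 39 s\right) + s = 20 H + 40 s$)
$\left(T{\left(J{\left(0 \right)},-20 \right)} + 764\right) \left(-39\right) = \left(\left(20 \left(-20\right) + 40 \left(-4 + 0\right)\right) + 764\right) \left(-39\right) = \left(\left(-400 + 40 \left(-4\right)\right) + 764\right) \left(-39\right) = \left(\left(-400 - 160\right) + 764\right) \left(-39\right) = \left(-560 + 764\right) \left(-39\right) = 204 \left(-39\right) = -7956$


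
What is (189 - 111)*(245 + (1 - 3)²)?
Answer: 19422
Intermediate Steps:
(189 - 111)*(245 + (1 - 3)²) = 78*(245 + (-2)²) = 78*(245 + 4) = 78*249 = 19422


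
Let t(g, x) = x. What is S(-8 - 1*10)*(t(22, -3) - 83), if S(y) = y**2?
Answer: -27864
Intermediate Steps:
S(-8 - 1*10)*(t(22, -3) - 83) = (-8 - 1*10)**2*(-3 - 83) = (-8 - 10)**2*(-86) = (-18)**2*(-86) = 324*(-86) = -27864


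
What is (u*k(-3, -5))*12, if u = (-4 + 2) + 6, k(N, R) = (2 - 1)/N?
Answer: -16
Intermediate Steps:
k(N, R) = 1/N
u = 4 (u = -2 + 6 = 4)
(u*k(-3, -5))*12 = (4/(-3))*12 = (4*(-⅓))*12 = -4/3*12 = -16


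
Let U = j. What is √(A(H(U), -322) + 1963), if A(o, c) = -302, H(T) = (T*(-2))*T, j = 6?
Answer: √1661 ≈ 40.755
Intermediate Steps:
U = 6
H(T) = -2*T² (H(T) = (-2*T)*T = -2*T²)
√(A(H(U), -322) + 1963) = √(-302 + 1963) = √1661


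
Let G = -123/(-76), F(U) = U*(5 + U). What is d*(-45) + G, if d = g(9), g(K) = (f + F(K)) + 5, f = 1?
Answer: -451317/76 ≈ -5938.4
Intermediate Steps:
g(K) = 6 + K*(5 + K) (g(K) = (1 + K*(5 + K)) + 5 = 6 + K*(5 + K))
d = 132 (d = 6 + 9*(5 + 9) = 6 + 9*14 = 6 + 126 = 132)
G = 123/76 (G = -123*(-1/76) = 123/76 ≈ 1.6184)
d*(-45) + G = 132*(-45) + 123/76 = -5940 + 123/76 = -451317/76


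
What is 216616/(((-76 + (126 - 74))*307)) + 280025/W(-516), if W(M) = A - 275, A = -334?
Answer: -30488102/62321 ≈ -489.21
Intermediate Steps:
W(M) = -609 (W(M) = -334 - 275 = -609)
216616/(((-76 + (126 - 74))*307)) + 280025/W(-516) = 216616/(((-76 + (126 - 74))*307)) + 280025/(-609) = 216616/(((-76 + 52)*307)) + 280025*(-1/609) = 216616/((-24*307)) - 280025/609 = 216616/(-7368) - 280025/609 = 216616*(-1/7368) - 280025/609 = -27077/921 - 280025/609 = -30488102/62321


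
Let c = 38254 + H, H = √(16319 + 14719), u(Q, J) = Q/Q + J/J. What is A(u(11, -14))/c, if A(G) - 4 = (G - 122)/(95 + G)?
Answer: 5126036/70971867683 - 134*√31038/70971867683 ≈ 7.1894e-5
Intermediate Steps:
u(Q, J) = 2 (u(Q, J) = 1 + 1 = 2)
H = √31038 ≈ 176.18
A(G) = 4 + (-122 + G)/(95 + G) (A(G) = 4 + (G - 122)/(95 + G) = 4 + (-122 + G)/(95 + G))
c = 38254 + √31038 ≈ 38430.
A(u(11, -14))/c = ((258 + 5*2)/(95 + 2))/(38254 + √31038) = ((258 + 10)/97)/(38254 + √31038) = ((1/97)*268)/(38254 + √31038) = 268/(97*(38254 + √31038))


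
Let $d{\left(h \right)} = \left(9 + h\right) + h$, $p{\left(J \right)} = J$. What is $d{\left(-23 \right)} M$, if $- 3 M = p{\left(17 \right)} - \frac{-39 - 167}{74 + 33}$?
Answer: $\frac{24975}{107} \approx 233.41$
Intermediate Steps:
$M = - \frac{675}{107}$ ($M = - \frac{17 - \frac{-39 - 167}{74 + 33}}{3} = - \frac{17 - - \frac{206}{107}}{3} = - \frac{17 + \frac{206}{107}}{3} = \left(- \frac{1}{3}\right) \frac{2025}{107} = - \frac{675}{107} \approx -6.3084$)
$d{\left(h \right)} = 9 + 2 h$
$d{\left(-23 \right)} M = \left(9 + 2 \left(-23\right)\right) \left(- \frac{675}{107}\right) = \left(9 - 46\right) \left(- \frac{675}{107}\right) = \left(-37\right) \left(- \frac{675}{107}\right) = \frac{24975}{107}$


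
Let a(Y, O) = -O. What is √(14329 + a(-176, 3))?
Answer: √14326 ≈ 119.69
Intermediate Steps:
√(14329 + a(-176, 3)) = √(14329 - 1*3) = √(14329 - 3) = √14326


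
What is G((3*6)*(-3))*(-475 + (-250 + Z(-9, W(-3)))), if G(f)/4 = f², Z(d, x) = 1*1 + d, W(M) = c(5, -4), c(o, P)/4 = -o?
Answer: -8549712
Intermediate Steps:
c(o, P) = -4*o (c(o, P) = 4*(-o) = -4*o)
W(M) = -20 (W(M) = -4*5 = -20)
Z(d, x) = 1 + d
G(f) = 4*f²
G((3*6)*(-3))*(-475 + (-250 + Z(-9, W(-3)))) = (4*((3*6)*(-3))²)*(-475 + (-250 + (1 - 9))) = (4*(18*(-3))²)*(-475 + (-250 - 8)) = (4*(-54)²)*(-475 - 258) = (4*2916)*(-733) = 11664*(-733) = -8549712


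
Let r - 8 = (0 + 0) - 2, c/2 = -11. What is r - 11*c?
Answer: 248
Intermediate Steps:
c = -22 (c = 2*(-11) = -22)
r = 6 (r = 8 + ((0 + 0) - 2) = 8 + (0 - 2) = 8 - 2 = 6)
r - 11*c = 6 - 11*(-22) = 6 + 242 = 248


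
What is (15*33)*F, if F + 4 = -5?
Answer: -4455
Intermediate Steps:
F = -9 (F = -4 - 5 = -9)
(15*33)*F = (15*33)*(-9) = 495*(-9) = -4455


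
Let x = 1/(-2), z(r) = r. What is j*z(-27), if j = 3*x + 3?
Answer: -81/2 ≈ -40.500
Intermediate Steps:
x = -1/2 ≈ -0.50000
j = 3/2 (j = 3*(-1/2) + 3 = -3/2 + 3 = 3/2 ≈ 1.5000)
j*z(-27) = (3/2)*(-27) = -81/2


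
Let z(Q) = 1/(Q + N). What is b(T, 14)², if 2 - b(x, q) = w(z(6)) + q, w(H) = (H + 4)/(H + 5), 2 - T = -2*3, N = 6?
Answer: 609961/3721 ≈ 163.92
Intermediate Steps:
T = 8 (T = 2 - (-2)*3 = 2 - 1*(-6) = 2 + 6 = 8)
z(Q) = 1/(6 + Q) (z(Q) = 1/(Q + 6) = 1/(6 + Q))
w(H) = (4 + H)/(5 + H)
b(x, q) = 73/61 - q (b(x, q) = 2 - ((4 + 1/(6 + 6))/(5 + 1/(6 + 6)) + q) = 2 - ((4 + 1/12)/(5 + 1/12) + q) = 2 - ((49/12)/(61/12) + q) = 2 - ((12/61)*(49/12) + q) = 2 - (49/61 + q) = 2 + (-49/61 - q) = 73/61 - q)
b(T, 14)² = (73/61 - 1*14)² = (73/61 - 14)² = (-781/61)² = 609961/3721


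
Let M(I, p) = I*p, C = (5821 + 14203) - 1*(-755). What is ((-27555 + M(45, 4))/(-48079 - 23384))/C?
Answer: 9125/494976559 ≈ 1.8435e-5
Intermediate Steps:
C = 20779 (C = 20024 + 755 = 20779)
((-27555 + M(45, 4))/(-48079 - 23384))/C = ((-27555 + 45*4)/(-48079 - 23384))/20779 = ((-27555 + 180)/(-71463))*(1/20779) = -27375*(-1/71463)*(1/20779) = (9125/23821)*(1/20779) = 9125/494976559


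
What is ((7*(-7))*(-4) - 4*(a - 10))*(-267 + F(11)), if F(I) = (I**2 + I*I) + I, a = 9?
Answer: -2800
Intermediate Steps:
F(I) = I + 2*I**2 (F(I) = (I**2 + I**2) + I = 2*I**2 + I = I + 2*I**2)
((7*(-7))*(-4) - 4*(a - 10))*(-267 + F(11)) = ((7*(-7))*(-4) - 4*(9 - 10))*(-267 + 11*(1 + 2*11)) = (-49*(-4) - 4*(-1))*(-267 + 11*(1 + 22)) = (196 + 4)*(-267 + 11*23) = 200*(-267 + 253) = 200*(-14) = -2800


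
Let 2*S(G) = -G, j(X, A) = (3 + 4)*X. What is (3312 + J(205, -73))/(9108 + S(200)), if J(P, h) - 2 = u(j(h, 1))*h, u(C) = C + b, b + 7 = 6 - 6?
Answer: 5141/1126 ≈ 4.5657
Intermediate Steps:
b = -7 (b = -7 + (6 - 6) = -7 + 0 = -7)
j(X, A) = 7*X
u(C) = -7 + C (u(C) = C - 7 = -7 + C)
J(P, h) = 2 + h*(-7 + 7*h) (J(P, h) = 2 + (-7 + 7*h)*h = 2 + h*(-7 + 7*h))
S(G) = -G/2 (S(G) = (-G)/2 = -G/2)
(3312 + J(205, -73))/(9108 + S(200)) = (3312 + (2 + 7*(-73)*(-1 - 73)))/(9108 - ½*200) = (3312 + (2 + 7*(-73)*(-74)))/(9108 - 100) = (3312 + (2 + 37814))/9008 = (3312 + 37816)*(1/9008) = 41128*(1/9008) = 5141/1126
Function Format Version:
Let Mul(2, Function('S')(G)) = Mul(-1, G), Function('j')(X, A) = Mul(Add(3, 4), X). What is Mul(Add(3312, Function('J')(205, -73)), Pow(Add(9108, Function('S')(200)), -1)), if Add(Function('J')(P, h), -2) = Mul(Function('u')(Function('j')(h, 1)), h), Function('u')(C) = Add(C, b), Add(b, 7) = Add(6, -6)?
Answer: Rational(5141, 1126) ≈ 4.5657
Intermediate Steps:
b = -7 (b = Add(-7, Add(6, -6)) = Add(-7, 0) = -7)
Function('j')(X, A) = Mul(7, X)
Function('u')(C) = Add(-7, C) (Function('u')(C) = Add(C, -7) = Add(-7, C))
Function('J')(P, h) = Add(2, Mul(h, Add(-7, Mul(7, h)))) (Function('J')(P, h) = Add(2, Mul(Add(-7, Mul(7, h)), h)) = Add(2, Mul(h, Add(-7, Mul(7, h)))))
Function('S')(G) = Mul(Rational(-1, 2), G) (Function('S')(G) = Mul(Rational(1, 2), Mul(-1, G)) = Mul(Rational(-1, 2), G))
Mul(Add(3312, Function('J')(205, -73)), Pow(Add(9108, Function('S')(200)), -1)) = Mul(Add(3312, Add(2, Mul(7, -73, Add(-1, -73)))), Pow(Add(9108, Mul(Rational(-1, 2), 200)), -1)) = Mul(Add(3312, Add(2, Mul(7, -73, -74))), Pow(Add(9108, -100), -1)) = Mul(Add(3312, Add(2, 37814)), Pow(9008, -1)) = Mul(Add(3312, 37816), Rational(1, 9008)) = Mul(41128, Rational(1, 9008)) = Rational(5141, 1126)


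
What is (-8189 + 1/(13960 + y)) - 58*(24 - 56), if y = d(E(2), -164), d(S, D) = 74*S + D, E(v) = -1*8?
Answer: -83620931/13204 ≈ -6333.0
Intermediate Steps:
E(v) = -8
d(S, D) = D + 74*S
y = -756 (y = -164 + 74*(-8) = -164 - 592 = -756)
(-8189 + 1/(13960 + y)) - 58*(24 - 56) = (-8189 + 1/(13960 - 756)) - 58*(24 - 56) = (-8189 + 1/13204) - 58*(-32) = (-8189 + 1/13204) + 1856 = -108127555/13204 + 1856 = -83620931/13204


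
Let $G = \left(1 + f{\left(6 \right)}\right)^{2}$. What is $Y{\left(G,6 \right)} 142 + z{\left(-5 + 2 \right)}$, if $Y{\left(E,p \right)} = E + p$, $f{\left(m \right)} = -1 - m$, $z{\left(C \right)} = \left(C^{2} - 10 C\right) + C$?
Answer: $6000$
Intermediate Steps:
$z{\left(C \right)} = C^{2} - 9 C$
$G = 36$ ($G = \left(1 - 7\right)^{2} = \left(-6\right)^{2} = 36$)
$Y{\left(G,6 \right)} 142 + z{\left(-5 + 2 \right)} = \left(36 + 6\right) 142 + \left(-5 + 2\right) \left(-9 + \left(-5 + 2\right)\right) = 42 \cdot 142 - 3 \left(-9 - 3\right) = 5964 - -36 = 5964 + 36 = 6000$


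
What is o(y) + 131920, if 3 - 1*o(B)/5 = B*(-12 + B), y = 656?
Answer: -1980385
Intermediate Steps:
o(B) = 15 - 5*B*(-12 + B)
o(y) + 131920 = (15 - 5*656**2 + 60*656) + 131920 = (15 - 5*430336 + 39360) + 131920 = (15 - 2151680 + 39360) + 131920 = -2112305 + 131920 = -1980385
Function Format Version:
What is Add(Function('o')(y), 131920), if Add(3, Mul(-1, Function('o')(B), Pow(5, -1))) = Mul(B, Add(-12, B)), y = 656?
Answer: -1980385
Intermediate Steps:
Function('o')(B) = Add(15, Mul(-5, B, Add(-12, B))) (Function('o')(B) = Add(15, Mul(-5, Mul(B, Add(-12, B)))) = Add(15, Mul(-5, B, Add(-12, B))))
Add(Function('o')(y), 131920) = Add(Add(15, Mul(-5, Pow(656, 2)), Mul(60, 656)), 131920) = Add(Add(15, Mul(-5, 430336), 39360), 131920) = Add(Add(15, -2151680, 39360), 131920) = Add(-2112305, 131920) = -1980385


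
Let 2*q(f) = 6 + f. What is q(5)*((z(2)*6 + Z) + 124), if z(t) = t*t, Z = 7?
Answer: 1705/2 ≈ 852.50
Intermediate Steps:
z(t) = t²
q(f) = 3 + f/2 (q(f) = (6 + f)/2 = 3 + f/2)
q(5)*((z(2)*6 + Z) + 124) = (3 + (½)*5)*((2²*6 + 7) + 124) = (3 + 5/2)*((4*6 + 7) + 124) = 11*((24 + 7) + 124)/2 = 11*(31 + 124)/2 = (11/2)*155 = 1705/2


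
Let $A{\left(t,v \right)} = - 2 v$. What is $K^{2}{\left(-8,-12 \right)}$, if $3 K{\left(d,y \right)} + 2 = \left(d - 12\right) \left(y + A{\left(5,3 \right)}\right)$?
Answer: $\frac{128164}{9} \approx 14240.0$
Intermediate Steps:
$K{\left(d,y \right)} = - \frac{2}{3} + \frac{\left(-12 + d\right) \left(-6 + y\right)}{3}$ ($K{\left(d,y \right)} = - \frac{2}{3} + \frac{\left(d - 12\right) \left(y - 6\right)}{3} = - \frac{2}{3} + \frac{\left(-12 + d\right) \left(y - 6\right)}{3} = - \frac{2}{3} + \frac{\left(-12 + d\right) \left(-6 + y\right)}{3}$)
$K^{2}{\left(-8,-12 \right)} = \left(\frac{70}{3} - -48 - -16 + \frac{1}{3} \left(-8\right) \left(-12\right)\right)^{2} = \left(\frac{70}{3} + 48 + 16 + 32\right)^{2} = \left(\frac{358}{3}\right)^{2} = \frac{128164}{9}$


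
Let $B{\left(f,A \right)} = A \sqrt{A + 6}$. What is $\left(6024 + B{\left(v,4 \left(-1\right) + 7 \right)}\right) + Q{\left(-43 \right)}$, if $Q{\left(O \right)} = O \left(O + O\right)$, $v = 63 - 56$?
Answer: $9731$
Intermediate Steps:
$v = 7$
$B{\left(f,A \right)} = A \sqrt{6 + A}$
$Q{\left(O \right)} = 2 O^{2}$ ($Q{\left(O \right)} = O 2 O = 2 O^{2}$)
$\left(6024 + B{\left(v,4 \left(-1\right) + 7 \right)}\right) + Q{\left(-43 \right)} = \left(6024 + \left(4 \left(-1\right) + 7\right) \sqrt{6 + \left(4 \left(-1\right) + 7\right)}\right) + 2 \left(-43\right)^{2} = \left(6024 + \left(-4 + 7\right) \sqrt{6 + \left(-4 + 7\right)}\right) + 2 \cdot 1849 = \left(6024 + 3 \sqrt{6 + 3}\right) + 3698 = \left(6024 + 3 \sqrt{9}\right) + 3698 = \left(6024 + 3 \cdot 3\right) + 3698 = \left(6024 + 9\right) + 3698 = 6033 + 3698 = 9731$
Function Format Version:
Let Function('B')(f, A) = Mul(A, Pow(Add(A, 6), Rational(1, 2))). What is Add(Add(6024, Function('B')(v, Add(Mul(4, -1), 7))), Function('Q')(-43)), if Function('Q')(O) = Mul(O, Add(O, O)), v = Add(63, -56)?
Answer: 9731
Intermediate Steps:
v = 7
Function('B')(f, A) = Mul(A, Pow(Add(6, A), Rational(1, 2)))
Function('Q')(O) = Mul(2, Pow(O, 2)) (Function('Q')(O) = Mul(O, Mul(2, O)) = Mul(2, Pow(O, 2)))
Add(Add(6024, Function('B')(v, Add(Mul(4, -1), 7))), Function('Q')(-43)) = Add(Add(6024, Mul(Add(Mul(4, -1), 7), Pow(Add(6, Add(Mul(4, -1), 7)), Rational(1, 2)))), Mul(2, Pow(-43, 2))) = Add(Add(6024, Mul(Add(-4, 7), Pow(Add(6, Add(-4, 7)), Rational(1, 2)))), Mul(2, 1849)) = Add(Add(6024, Mul(3, Pow(Add(6, 3), Rational(1, 2)))), 3698) = Add(Add(6024, Mul(3, Pow(9, Rational(1, 2)))), 3698) = Add(Add(6024, Mul(3, 3)), 3698) = Add(Add(6024, 9), 3698) = Add(6033, 3698) = 9731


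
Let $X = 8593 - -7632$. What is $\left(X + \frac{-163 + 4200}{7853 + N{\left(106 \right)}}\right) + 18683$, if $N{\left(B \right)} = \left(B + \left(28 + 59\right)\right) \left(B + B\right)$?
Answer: $\frac{1702432289}{48769} \approx 34908.0$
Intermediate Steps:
$X = 16225$ ($X = 8593 + 7632 = 16225$)
$N{\left(B \right)} = 2 B \left(87 + B\right)$ ($N{\left(B \right)} = \left(B + 87\right) 2 B = \left(87 + B\right) 2 B = 2 B \left(87 + B\right)$)
$\left(X + \frac{-163 + 4200}{7853 + N{\left(106 \right)}}\right) + 18683 = \left(16225 + \frac{-163 + 4200}{7853 + 2 \cdot 106 \left(87 + 106\right)}\right) + 18683 = \left(16225 + \frac{4037}{7853 + 2 \cdot 106 \cdot 193}\right) + 18683 = \left(16225 + \frac{4037}{7853 + 40916}\right) + 18683 = \left(16225 + \frac{4037}{48769}\right) + 18683 = \frac{791281062}{48769} + 18683 = \frac{1702432289}{48769}$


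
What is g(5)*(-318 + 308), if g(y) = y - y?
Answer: 0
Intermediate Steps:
g(y) = 0
g(5)*(-318 + 308) = 0*(-318 + 308) = 0*(-10) = 0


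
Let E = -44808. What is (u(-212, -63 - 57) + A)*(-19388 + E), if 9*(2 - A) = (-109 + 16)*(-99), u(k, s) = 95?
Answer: 59445496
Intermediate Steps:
A = -1021 (A = 2 - (-109 + 16)*(-99)/9 = 2 - (-31)*(-99)/3 = 2 - 1/9*9207 = 2 - 1023 = -1021)
(u(-212, -63 - 57) + A)*(-19388 + E) = (95 - 1021)*(-19388 - 44808) = -926*(-64196) = 59445496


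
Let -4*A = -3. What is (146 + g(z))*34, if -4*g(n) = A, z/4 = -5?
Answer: 39661/8 ≈ 4957.6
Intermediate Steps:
z = -20 (z = 4*(-5) = -20)
A = ¾ (A = -¼*(-3) = ¾ ≈ 0.75000)
g(n) = -3/16 (g(n) = -¼*¾ = -3/16)
(146 + g(z))*34 = (146 - 3/16)*34 = (2333/16)*34 = 39661/8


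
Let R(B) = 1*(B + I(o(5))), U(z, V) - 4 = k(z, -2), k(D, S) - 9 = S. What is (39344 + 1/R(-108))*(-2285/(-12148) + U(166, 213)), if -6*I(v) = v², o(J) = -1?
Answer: 1735218260125/3942026 ≈ 4.4018e+5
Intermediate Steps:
k(D, S) = 9 + S
U(z, V) = 11 (U(z, V) = 4 + (9 - 2) = 4 + 7 = 11)
I(v) = -v²/6
R(B) = -⅙ + B (R(B) = 1*(B - ⅙*(-1)²) = 1*(B - ⅙*1) = 1*(B - ⅙) = 1*(-⅙ + B) = -⅙ + B)
(39344 + 1/R(-108))*(-2285/(-12148) + U(166, 213)) = (39344 + 1/(-⅙ - 108))*(-2285/(-12148) + 11) = (39344 + 1/(-649/6))*(-2285*(-1/12148) + 11) = (39344 - 6/649)*(2285/12148 + 11) = (25534250/649)*(135913/12148) = 1735218260125/3942026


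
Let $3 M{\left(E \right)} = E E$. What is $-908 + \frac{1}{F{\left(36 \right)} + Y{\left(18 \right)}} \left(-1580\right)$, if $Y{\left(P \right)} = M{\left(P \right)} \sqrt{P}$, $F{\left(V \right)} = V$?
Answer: $- \frac{1315297}{1449} - \frac{395 \sqrt{2}}{161} \approx -911.2$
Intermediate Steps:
$M{\left(E \right)} = \frac{E^{2}}{3}$ ($M{\left(E \right)} = \frac{E E}{3} = \frac{E^{2}}{3}$)
$Y{\left(P \right)} = \frac{P^{\frac{5}{2}}}{3}$ ($Y{\left(P \right)} = \frac{P^{2}}{3} \sqrt{P} = \frac{P^{\frac{5}{2}}}{3}$)
$-908 + \frac{1}{F{\left(36 \right)} + Y{\left(18 \right)}} \left(-1580\right) = -908 + \frac{1}{36 + \frac{18^{\frac{5}{2}}}{3}} \left(-1580\right) = -908 + \frac{1}{36 + \frac{972 \sqrt{2}}{3}} \left(-1580\right) = -908 + \frac{1}{36 + 324 \sqrt{2}} \left(-1580\right) = -908 - \frac{1580}{36 + 324 \sqrt{2}}$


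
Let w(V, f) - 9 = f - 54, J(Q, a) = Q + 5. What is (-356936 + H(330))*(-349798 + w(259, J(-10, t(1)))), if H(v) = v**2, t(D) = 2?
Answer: 86774898528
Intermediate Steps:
J(Q, a) = 5 + Q
w(V, f) = -45 + f (w(V, f) = 9 + (f - 54) = 9 + (-54 + f) = -45 + f)
(-356936 + H(330))*(-349798 + w(259, J(-10, t(1)))) = (-356936 + 330**2)*(-349798 + (-45 + (5 - 10))) = (-356936 + 108900)*(-349798 + (-45 - 5)) = -248036*(-349798 - 50) = -248036*(-349848) = 86774898528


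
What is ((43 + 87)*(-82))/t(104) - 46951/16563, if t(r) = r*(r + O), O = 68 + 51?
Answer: -24335561/7387098 ≈ -3.2943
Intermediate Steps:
O = 119
t(r) = r*(119 + r) (t(r) = r*(r + 119) = r*(119 + r))
((43 + 87)*(-82))/t(104) - 46951/16563 = ((43 + 87)*(-82))/((104*(119 + 104))) - 46951/16563 = (130*(-82))/((104*223)) - 46951*1/16563 = -10660/23192 - 46951/16563 = -10660*1/23192 - 46951/16563 = -205/446 - 46951/16563 = -24335561/7387098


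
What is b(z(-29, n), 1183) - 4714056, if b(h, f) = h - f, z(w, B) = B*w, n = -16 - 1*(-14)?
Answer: -4715181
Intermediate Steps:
n = -2 (n = -16 + 14 = -2)
b(z(-29, n), 1183) - 4714056 = (-2*(-29) - 1*1183) - 4714056 = (58 - 1183) - 4714056 = -1125 - 4714056 = -4715181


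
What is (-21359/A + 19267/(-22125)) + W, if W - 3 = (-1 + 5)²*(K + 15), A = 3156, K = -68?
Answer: -19845589009/23275500 ≈ -852.64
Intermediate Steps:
W = -845 (W = 3 + (-1 + 5)²*(-68 + 15) = 3 + 4²*(-53) = 3 + 16*(-53) = 3 - 848 = -845)
(-21359/A + 19267/(-22125)) + W = (-21359/3156 + 19267/(-22125)) - 845 = (-21359*1/3156 + 19267*(-1/22125)) - 845 = (-21359/3156 - 19267/22125) - 845 = -177791509/23275500 - 845 = -19845589009/23275500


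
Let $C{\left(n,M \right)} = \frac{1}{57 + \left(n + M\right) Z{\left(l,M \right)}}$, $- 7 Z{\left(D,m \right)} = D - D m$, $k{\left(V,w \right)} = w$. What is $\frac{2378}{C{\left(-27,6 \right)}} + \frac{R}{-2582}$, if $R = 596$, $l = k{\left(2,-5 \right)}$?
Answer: $\frac{405239438}{1291} \approx 3.139 \cdot 10^{5}$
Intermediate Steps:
$l = -5$
$Z{\left(D,m \right)} = - \frac{D}{7} + \frac{D m}{7}$ ($Z{\left(D,m \right)} = - \frac{D - D m}{7} = - \frac{D}{7} + \frac{D m}{7}$)
$C{\left(n,M \right)} = \frac{1}{57 + \left(\frac{5}{7} - \frac{5 M}{7}\right) \left(M + n\right)}$ ($C{\left(n,M \right)} = \frac{1}{57 + \left(n + M\right) \frac{1}{7} \left(-5\right) \left(-1 + M\right)} = \frac{1}{57 + \left(M + n\right) \left(\frac{5}{7} - \frac{5 M}{7}\right)} = \frac{1}{57 + \left(\frac{5}{7} - \frac{5 M}{7}\right) \left(M + n\right)}$)
$\frac{2378}{C{\left(-27,6 \right)}} + \frac{R}{-2582} = \frac{2378}{\left(-7\right) \frac{1}{-399 + 5 \cdot 6 \left(-1 + 6\right) + 5 \left(-27\right) \left(-1 + 6\right)}} + \frac{596}{-2582} = \frac{2378}{\left(-7\right) \frac{1}{-399 + 5 \cdot 6 \cdot 5 + 5 \left(-27\right) 5}} + 596 \left(- \frac{1}{2582}\right) = \frac{2378}{\left(-7\right) \frac{1}{-399 + 150 - 675}} - \frac{298}{1291} = \frac{2378}{\left(-7\right) \frac{1}{-924}} - \frac{298}{1291} = \frac{2378}{\left(-7\right) \left(- \frac{1}{924}\right)} - \frac{298}{1291} = 2378 \frac{1}{\frac{1}{132}} - \frac{298}{1291} = 2378 \cdot 132 - \frac{298}{1291} = 313896 - \frac{298}{1291} = \frac{405239438}{1291}$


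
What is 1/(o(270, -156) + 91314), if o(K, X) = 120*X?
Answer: 1/72594 ≈ 1.3775e-5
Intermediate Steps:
1/(o(270, -156) + 91314) = 1/(120*(-156) + 91314) = 1/(-18720 + 91314) = 1/72594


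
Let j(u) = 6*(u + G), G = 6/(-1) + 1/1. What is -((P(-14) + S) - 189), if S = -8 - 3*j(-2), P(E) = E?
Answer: 85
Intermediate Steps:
G = -5 (G = 6*(-1) + 1*1 = -6 + 1 = -5)
j(u) = -30 + 6*u (j(u) = 6*(u - 5) = 6*(-5 + u) = -30 + 6*u)
S = 118 (S = -8 - 3*(-30 + 6*(-2)) = -8 - 3*(-30 - 12) = -8 - 3*(-42) = -8 + 126 = 118)
-((P(-14) + S) - 189) = -((-14 + 118) - 189) = -(104 - 189) = -1*(-85) = 85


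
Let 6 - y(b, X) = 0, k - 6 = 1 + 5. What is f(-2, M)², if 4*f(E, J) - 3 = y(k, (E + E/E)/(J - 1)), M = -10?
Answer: 81/16 ≈ 5.0625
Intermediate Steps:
k = 12 (k = 6 + (1 + 5) = 6 + 6 = 12)
y(b, X) = 6 (y(b, X) = 6 - 1*0 = 6 + 0 = 6)
f(E, J) = 9/4 (f(E, J) = ¾ + (¼)*6 = ¾ + 3/2 = 9/4)
f(-2, M)² = (9/4)² = 81/16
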